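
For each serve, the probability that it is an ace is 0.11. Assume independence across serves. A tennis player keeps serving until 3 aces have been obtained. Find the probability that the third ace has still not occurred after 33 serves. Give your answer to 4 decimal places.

0.2809

Needing more than 33 serves ⇔ fewer than 3 successes in the first 33. With X ~ Binomial(33, 0.11), P(Y > 33) = P(X ≤ 2).
  k=0: C(33,0)·0.11^0·0.89^33 = 0.021373
  k=1: C(33,1)·0.11^1·0.89^32 = 0.087174
  k=2: C(33,2)·0.11^2·0.89^31 = 0.172389
P(X ≤ 2) = 0.280936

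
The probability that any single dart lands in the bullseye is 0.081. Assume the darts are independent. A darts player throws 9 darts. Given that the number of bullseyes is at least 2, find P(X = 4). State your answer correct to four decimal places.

X ~ Binomial(9, 0.081). Want P(X=4 | X≥2) = P(X=4) / P(X≥2).
P(X=4) = C(9,4)·0.081^4·0.919^5 = 0.003555
P(X≥2) = 1 − 0.467562 − 0.370896 = 0.161542
Ratio = 0.003555 / 0.161542 = 0.022009

0.0220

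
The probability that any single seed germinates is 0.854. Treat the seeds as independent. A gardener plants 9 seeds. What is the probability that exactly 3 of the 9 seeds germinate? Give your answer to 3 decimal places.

0.001

X ~ Binomial(n=9, p=0.854).
P(X=3) = C(9,3) · p^3 · (1−p)^6
= 84 · 0.62284 · 9.6854e-06 = 0.00051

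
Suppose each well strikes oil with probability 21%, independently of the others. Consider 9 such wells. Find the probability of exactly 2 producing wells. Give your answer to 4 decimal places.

0.3049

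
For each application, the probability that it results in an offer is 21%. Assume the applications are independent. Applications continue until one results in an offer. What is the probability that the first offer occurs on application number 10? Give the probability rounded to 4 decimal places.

Geometric (trials to first success), p = 0.21.
P(Y = 10) = (1−p)^9 · p = 0.11985 · 0.21 = 0.025169

0.0252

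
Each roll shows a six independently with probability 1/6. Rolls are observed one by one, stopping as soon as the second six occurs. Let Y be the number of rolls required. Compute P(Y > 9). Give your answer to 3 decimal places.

Needing more than 9 rolls ⇔ fewer than 2 successes in the first 9. With X ~ Binomial(9, 0.166667), P(Y > 9) = P(X ≤ 1).
  k=0: C(9,0)·0.166667^0·0.833333^9 = 0.19381
  k=1: C(9,1)·0.166667^1·0.833333^8 = 0.34885
P(X ≤ 1) = 0.54266

0.543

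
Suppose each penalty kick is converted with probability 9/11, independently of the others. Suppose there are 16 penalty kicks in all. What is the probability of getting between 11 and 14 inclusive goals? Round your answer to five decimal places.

0.76125

X ~ Binomial(16, 0.818182); P(11 ≤ X ≤ 14) = Σ C(16,k) p^k (1−p)^(16−k) over k:
  k=11: C(16,11)·0.818182^11·0.181818^5 = 0.0954591
  k=12: C(16,12)·0.818182^12·0.181818^4 = 0.1789858
  k=13: C(16,13)·0.818182^13·0.181818^3 = 0.2478265
  k=14: C(16,14)·0.818182^14·0.181818^2 = 0.2389755
Total = 0.7612468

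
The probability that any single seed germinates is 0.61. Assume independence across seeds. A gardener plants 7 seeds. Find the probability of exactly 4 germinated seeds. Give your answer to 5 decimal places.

X ~ Binomial(n=7, p=0.61).
P(X=4) = C(7,4) · p^4 · (1−p)^3
= 35 · 0.13846 · 0.059319 = 0.2874625

0.28746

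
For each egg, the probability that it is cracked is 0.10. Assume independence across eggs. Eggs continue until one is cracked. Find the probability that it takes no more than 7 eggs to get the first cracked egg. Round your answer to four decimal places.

0.5217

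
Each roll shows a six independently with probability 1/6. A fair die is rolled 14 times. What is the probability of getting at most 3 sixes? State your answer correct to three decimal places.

X ~ Binomial(14, 0.166667); P(X ≤ 3) = Σ C(14,k) p^k (1−p)^(14−k) over k:
  k=0: C(14,0)·0.166667^0·0.833333^14 = 0.07789
  k=1: C(14,1)·0.166667^1·0.833333^13 = 0.21808
  k=2: C(14,2)·0.166667^2·0.833333^12 = 0.28351
  k=3: C(14,3)·0.166667^3·0.833333^11 = 0.22681
Total = 0.80628

0.806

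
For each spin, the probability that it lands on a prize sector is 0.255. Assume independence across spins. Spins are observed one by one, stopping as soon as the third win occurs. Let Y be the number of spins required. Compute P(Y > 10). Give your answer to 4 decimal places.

Needing more than 10 spins ⇔ fewer than 3 successes in the first 10. With X ~ Binomial(10, 0.255), P(Y > 10) = P(X ≤ 2).
  k=0: C(10,0)·0.255^0·0.745^10 = 0.052670
  k=1: C(10,1)·0.255^1·0.745^9 = 0.180280
  k=2: C(10,2)·0.255^2·0.745^8 = 0.277679
P(X ≤ 2) = 0.510629

0.5106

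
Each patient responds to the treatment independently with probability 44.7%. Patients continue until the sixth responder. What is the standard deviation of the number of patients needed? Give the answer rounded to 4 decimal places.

Y = total patients until the sixth success; negative binomial with r=6, p=0.447.
SD(Y) = √[r(1−p)/p²] = √(16.605859) = 4.075029

4.0750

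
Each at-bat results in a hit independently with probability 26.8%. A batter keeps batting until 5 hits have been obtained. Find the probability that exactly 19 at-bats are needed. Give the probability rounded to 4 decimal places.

0.0536

Y = trial on which the fifth success occurs; negative binomial, r=5, p=0.268.
P(Y=19) = C(18,4) · p^5 · (1−p)^14
= 3060 · 0.0013825 · 0.012681 = 0.053648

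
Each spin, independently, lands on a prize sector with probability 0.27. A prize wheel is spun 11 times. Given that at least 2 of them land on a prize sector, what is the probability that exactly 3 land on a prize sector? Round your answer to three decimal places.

0.311

X ~ Binomial(11, 0.27). Want P(X=3 | X≥2) = P(X=3) / P(X≥2).
P(X=3) = C(11,3)·0.27^3·0.73^8 = 0.26191
P(X≥2) = 1 − 0.03137 − 0.12764 = 0.84099
Ratio = 0.26191 / 0.84099 = 0.31144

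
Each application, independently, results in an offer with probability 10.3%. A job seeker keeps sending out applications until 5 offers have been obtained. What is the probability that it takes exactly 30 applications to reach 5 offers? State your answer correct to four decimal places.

0.0182

Y = trial on which the fifth success occurs; negative binomial, r=5, p=0.103.
P(Y=30) = C(29,4) · p^5 · (1−p)^25
= 23751 · 1.1593e-05 · 0.066041 = 0.018184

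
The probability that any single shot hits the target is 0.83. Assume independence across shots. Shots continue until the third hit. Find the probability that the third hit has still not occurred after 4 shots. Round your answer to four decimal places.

0.1366

Needing more than 4 shots ⇔ fewer than 3 successes in the first 4. With X ~ Binomial(4, 0.83), P(Y > 4) = P(X ≤ 2).
  k=0: C(4,0)·0.83^0·0.17^4 = 0.000835
  k=1: C(4,1)·0.83^1·0.17^3 = 0.016311
  k=2: C(4,2)·0.83^2·0.17^2 = 0.119455
P(X ≤ 2) = 0.136602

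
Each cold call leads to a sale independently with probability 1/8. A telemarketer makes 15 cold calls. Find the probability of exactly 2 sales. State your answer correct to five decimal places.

X ~ Binomial(n=15, p=0.125).
P(X=2) = C(15,2) · p^2 · (1−p)^13
= 105 · 0.015625 · 0.17624 = 0.2891439

0.28914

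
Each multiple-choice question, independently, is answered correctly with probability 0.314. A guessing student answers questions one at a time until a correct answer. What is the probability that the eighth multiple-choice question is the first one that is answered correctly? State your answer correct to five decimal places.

Geometric (trials to first success), p = 0.314.
P(Y = 8) = (1−p)^7 · p = 0.071494 · 0.314 = 0.0224491

0.02245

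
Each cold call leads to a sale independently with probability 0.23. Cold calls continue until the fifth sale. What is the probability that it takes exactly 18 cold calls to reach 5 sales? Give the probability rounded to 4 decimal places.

0.0512

Y = trial on which the fifth success occurs; negative binomial, r=5, p=0.23.
P(Y=18) = C(17,4) · p^5 · (1−p)^13
= 2380 · 0.00064363 · 0.033449 = 0.051238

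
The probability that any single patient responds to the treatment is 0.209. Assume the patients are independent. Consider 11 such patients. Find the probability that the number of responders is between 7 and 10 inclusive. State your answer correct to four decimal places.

X ~ Binomial(11, 0.209); P(7 ≤ X ≤ 10) = Σ C(11,k) p^k (1−p)^(11−k) over k:
  k=7: C(11,7)·0.209^7·0.791^4 = 0.002250
  k=8: C(11,8)·0.209^8·0.791^3 = 0.000297
  k=9: C(11,9)·0.209^9·0.791^2 = 0.000026
  k=10: C(11,10)·0.209^10·0.791^1 = 0.000001
Total = 0.002575

0.0026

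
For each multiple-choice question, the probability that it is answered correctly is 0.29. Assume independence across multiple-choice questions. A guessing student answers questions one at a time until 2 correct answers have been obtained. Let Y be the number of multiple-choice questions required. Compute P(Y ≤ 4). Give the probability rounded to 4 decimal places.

0.3307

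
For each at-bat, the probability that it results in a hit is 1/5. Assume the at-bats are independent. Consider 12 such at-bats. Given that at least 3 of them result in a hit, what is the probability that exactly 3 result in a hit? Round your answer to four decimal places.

0.5349

X ~ Binomial(12, 0.20). Want P(X=3 | X≥3) = P(X=3) / P(X≥3).
P(X=3) = C(12,3)·0.20^3·0.80^9 = 0.236223
P(X≥3) = 1 − 0.068719 − 0.206158 − 0.283468 = 0.441654
Ratio = 0.236223 / 0.441654 = 0.534860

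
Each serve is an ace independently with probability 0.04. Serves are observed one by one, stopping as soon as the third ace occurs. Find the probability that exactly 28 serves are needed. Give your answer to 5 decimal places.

Y = trial on which the third success occurs; negative binomial, r=3, p=0.04.
P(Y=28) = C(27,2) · p^3 · (1−p)^25
= 351 · 6.4e-05 · 0.3604 = 0.0080960

0.00810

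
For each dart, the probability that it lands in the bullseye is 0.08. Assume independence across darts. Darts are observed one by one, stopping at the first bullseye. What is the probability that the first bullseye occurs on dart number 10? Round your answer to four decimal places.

Geometric (trials to first success), p = 0.08.
P(Y = 10) = (1−p)^9 · p = 0.47216 · 0.08 = 0.037773

0.0378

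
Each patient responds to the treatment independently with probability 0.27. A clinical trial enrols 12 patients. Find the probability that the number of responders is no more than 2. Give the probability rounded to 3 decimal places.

0.331

X ~ Binomial(12, 0.27); P(X ≤ 2) = Σ C(12,k) p^k (1−p)^(12−k) over k:
  k=0: C(12,0)·0.27^0·0.73^12 = 0.02290
  k=1: C(12,1)·0.27^1·0.73^11 = 0.10165
  k=2: C(12,2)·0.27^2·0.73^10 = 0.20678
Total = 0.33133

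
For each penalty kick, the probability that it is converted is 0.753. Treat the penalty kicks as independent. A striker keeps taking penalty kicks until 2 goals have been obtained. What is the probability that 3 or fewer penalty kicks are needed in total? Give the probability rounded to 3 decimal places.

Finishing within 3 penalty kicks ⇔ at least 2 successes in the first 3. With X ~ Binomial(3, 0.753), P(Y ≤ 3) = 1 − P(X ≤ 1).
  k=0: C(3,0)·0.753^0·0.247^3 = 0.01507
  k=1: C(3,1)·0.753^1·0.247^2 = 0.13782
1 − 0.15289 = 0.84711

0.847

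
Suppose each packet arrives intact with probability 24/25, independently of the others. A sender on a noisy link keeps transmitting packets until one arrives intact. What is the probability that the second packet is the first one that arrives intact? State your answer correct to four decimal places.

0.0384

Geometric (trials to first success), p = 0.96.
P(Y = 2) = (1−p)^1 · p = 0.04 · 0.96 = 0.038400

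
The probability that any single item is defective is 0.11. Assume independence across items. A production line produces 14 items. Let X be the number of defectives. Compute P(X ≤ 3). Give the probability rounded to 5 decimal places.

X ~ Binomial(14, 0.11); P(X ≤ 3) = Σ C(14,k) p^k (1−p)^(14−k) over k:
  k=0: C(14,0)·0.11^0·0.89^14 = 0.1956411
  k=1: C(14,1)·0.11^1·0.89^13 = 0.3385250
  k=2: C(14,2)·0.11^2·0.89^12 = 0.2719611
  k=3: C(14,3)·0.11^3·0.89^11 = 0.1344527
Total = 0.9405800

0.94058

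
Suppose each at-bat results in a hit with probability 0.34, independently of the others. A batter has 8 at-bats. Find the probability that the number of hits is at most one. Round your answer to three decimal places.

0.184

X ~ Binomial(8, 0.34); P(X ≤ 1) = Σ C(8,k) p^k (1−p)^(8−k) over k:
  k=0: C(8,0)·0.34^0·0.66^8 = 0.03600
  k=1: C(8,1)·0.34^1·0.66^7 = 0.14838
Total = 0.18438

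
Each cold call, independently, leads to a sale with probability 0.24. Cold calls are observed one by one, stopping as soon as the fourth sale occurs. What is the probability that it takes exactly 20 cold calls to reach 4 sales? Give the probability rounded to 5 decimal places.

Y = trial on which the fourth success occurs; negative binomial, r=4, p=0.24.
P(Y=20) = C(19,3) · p^4 · (1−p)^16
= 969 · 0.0033178 · 0.012388 = 0.0398278

0.03983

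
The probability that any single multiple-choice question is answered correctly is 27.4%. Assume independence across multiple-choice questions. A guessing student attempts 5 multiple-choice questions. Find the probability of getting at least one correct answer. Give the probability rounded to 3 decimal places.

0.798

P(at least one) = 1 − P(none) = 1 − (1 − 0.274)^5
= 1 − 0.20169 = 0.79831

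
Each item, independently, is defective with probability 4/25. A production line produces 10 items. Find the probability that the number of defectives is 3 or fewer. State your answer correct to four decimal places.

X ~ Binomial(10, 0.16); P(X ≤ 3) = Σ C(10,k) p^k (1−p)^(10−k) over k:
  k=0: C(10,0)·0.16^0·0.84^10 = 0.174901
  k=1: C(10,1)·0.16^1·0.84^9 = 0.333145
  k=2: C(10,2)·0.16^2·0.84^8 = 0.285553
  k=3: C(10,3)·0.16^3·0.84^7 = 0.145043
Total = 0.938642

0.9386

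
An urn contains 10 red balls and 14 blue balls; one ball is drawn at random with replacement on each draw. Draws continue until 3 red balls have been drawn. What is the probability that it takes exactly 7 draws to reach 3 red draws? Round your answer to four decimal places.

Y = trial on which the third success occurs; negative binomial, r=3, p=0.416667.
P(Y=7) = C(6,2) · p^3 · (1−p)^4
= 15 · 0.072338 · 0.11579 = 0.125639

0.1256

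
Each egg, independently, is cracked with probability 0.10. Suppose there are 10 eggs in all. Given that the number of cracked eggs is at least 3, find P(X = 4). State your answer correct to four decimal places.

0.1590

X ~ Binomial(10, 0.10). Want P(X=4 | X≥3) = P(X=4) / P(X≥3).
P(X=4) = C(10,4)·0.10^4·0.90^6 = 0.011160
P(X≥3) = 1 − 0.348678 − 0.387420 − 0.193710 = 0.070191
Ratio = 0.011160 / 0.070191 = 0.158999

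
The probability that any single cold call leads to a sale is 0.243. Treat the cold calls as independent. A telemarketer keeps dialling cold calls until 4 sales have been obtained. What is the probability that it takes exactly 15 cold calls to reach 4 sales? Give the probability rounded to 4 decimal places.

Y = trial on which the fourth success occurs; negative binomial, r=4, p=0.243.
P(Y=15) = C(14,3) · p^4 · (1−p)^11
= 364 · 0.0034868 · 0.046779 = 0.059372

0.0594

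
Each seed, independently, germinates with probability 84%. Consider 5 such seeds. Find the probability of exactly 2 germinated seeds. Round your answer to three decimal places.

X ~ Binomial(n=5, p=0.84).
P(X=2) = C(5,2) · p^2 · (1−p)^3
= 10 · 0.7056 · 0.004096 = 0.02890

0.029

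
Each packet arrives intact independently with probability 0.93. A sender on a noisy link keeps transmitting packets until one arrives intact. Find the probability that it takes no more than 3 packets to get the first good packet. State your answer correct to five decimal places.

0.99966

Y = number of packets to the first success; geometric, p = 0.93.
P(Y ≤ 3) = 1 − (1−p)^3 = 1 − 0.0003430 = 0.9996570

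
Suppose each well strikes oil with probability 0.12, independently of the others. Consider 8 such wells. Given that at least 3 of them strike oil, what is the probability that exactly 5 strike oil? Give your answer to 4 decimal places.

0.0156

X ~ Binomial(8, 0.12). Want P(X=5 | X≥3) = P(X=5) / P(X≥3).
P(X=5) = C(8,5)·0.12^5·0.88^3 = 0.000950
P(X≥3) = 1 − 0.359635 − 0.392329 − 0.187248 = 0.060789
Ratio = 0.000950 / 0.060789 = 0.015621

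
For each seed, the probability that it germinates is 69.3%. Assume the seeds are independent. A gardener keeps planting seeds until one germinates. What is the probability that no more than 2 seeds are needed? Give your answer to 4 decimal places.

0.9058

Y = number of seeds to the first success; geometric, p = 0.693.
P(Y ≤ 2) = 1 − (1−p)^2 = 1 − 0.094249 = 0.905751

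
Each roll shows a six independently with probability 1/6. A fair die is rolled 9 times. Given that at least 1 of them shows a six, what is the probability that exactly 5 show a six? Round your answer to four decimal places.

0.0097

X ~ Binomial(9, 0.166667). Want P(X=5 | X≥1) = P(X=5) / P(X≥1).
P(X=5) = C(9,5)·0.166667^5·0.833333^4 = 0.007814
P(X≥1) = 1 − 0.193807 = 0.806193
Ratio = 0.007814 / 0.806193 = 0.009693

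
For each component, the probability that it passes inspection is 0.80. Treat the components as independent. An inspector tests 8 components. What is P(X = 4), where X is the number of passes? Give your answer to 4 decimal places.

0.0459

X ~ Binomial(n=8, p=0.80).
P(X=4) = C(8,4) · p^4 · (1−p)^4
= 70 · 0.4096 · 0.0016 = 0.045875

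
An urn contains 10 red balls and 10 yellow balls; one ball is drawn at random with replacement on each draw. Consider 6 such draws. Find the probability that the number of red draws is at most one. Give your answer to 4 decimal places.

X ~ Binomial(6, 0.50); P(X ≤ 1) = Σ C(6,k) p^k (1−p)^(6−k) over k:
  k=0: C(6,0)·0.50^0·0.50^6 = 0.015625
  k=1: C(6,1)·0.50^1·0.50^5 = 0.093750
Total = 0.109375

0.1094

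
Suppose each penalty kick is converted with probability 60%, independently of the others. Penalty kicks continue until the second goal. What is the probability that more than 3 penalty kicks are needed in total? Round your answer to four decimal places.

Needing more than 3 penalty kicks ⇔ fewer than 2 successes in the first 3. With X ~ Binomial(3, 0.60), P(Y > 3) = P(X ≤ 1).
  k=0: C(3,0)·0.60^0·0.40^3 = 0.064000
  k=1: C(3,1)·0.60^1·0.40^2 = 0.288000
P(X ≤ 1) = 0.352000

0.3520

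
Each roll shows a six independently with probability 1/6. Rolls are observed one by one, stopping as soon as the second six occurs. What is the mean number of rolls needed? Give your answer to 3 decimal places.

12.000

Y = total rolls until the second success; negative binomial with r=2, p=0.166667.
E[Y] = r / p = 2 / 0.166667 = 12.00000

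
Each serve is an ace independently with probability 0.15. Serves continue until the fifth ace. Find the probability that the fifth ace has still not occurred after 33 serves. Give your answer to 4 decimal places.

0.4355

Needing more than 33 serves ⇔ fewer than 5 successes in the first 33. With X ~ Binomial(33, 0.15), P(Y > 33) = P(X ≤ 4).
  k=0: C(33,0)·0.15^0·0.85^33 = 0.004686
  k=1: C(33,1)·0.15^1·0.85^32 = 0.027290
  k=2: C(33,2)·0.15^2·0.85^31 = 0.077055
  k=3: C(33,3)·0.15^3·0.85^30 = 0.140513
  k=4: C(33,4)·0.15^4·0.85^29 = 0.185973
P(X ≤ 4) = 0.435518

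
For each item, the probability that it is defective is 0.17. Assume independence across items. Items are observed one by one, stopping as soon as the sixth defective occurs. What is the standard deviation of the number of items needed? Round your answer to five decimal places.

13.12701

Y = total items until the sixth success; negative binomial with r=6, p=0.17.
SD(Y) = √[r(1−p)/p²] = √(172.3183391) = 13.1270080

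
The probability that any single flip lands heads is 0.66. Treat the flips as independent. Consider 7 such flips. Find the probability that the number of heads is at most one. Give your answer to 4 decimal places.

X ~ Binomial(7, 0.66); P(X ≤ 1) = Σ C(7,k) p^k (1−p)^(7−k) over k:
  k=0: C(7,0)·0.66^0·0.34^7 = 0.000525
  k=1: C(7,1)·0.66^1·0.34^6 = 0.007137
Total = 0.007662

0.0077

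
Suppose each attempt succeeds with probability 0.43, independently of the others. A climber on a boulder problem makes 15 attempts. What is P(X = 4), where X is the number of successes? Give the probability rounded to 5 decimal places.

0.09630

X ~ Binomial(n=15, p=0.43).
P(X=4) = C(15,4) · p^4 · (1−p)^11
= 1365 · 0.034188 · 0.0020636 = 0.0963008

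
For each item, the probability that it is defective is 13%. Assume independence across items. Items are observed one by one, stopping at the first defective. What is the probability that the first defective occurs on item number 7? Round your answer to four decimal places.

Geometric (trials to first success), p = 0.13.
P(Y = 7) = (1−p)^6 · p = 0.43363 · 0.13 = 0.056371

0.0564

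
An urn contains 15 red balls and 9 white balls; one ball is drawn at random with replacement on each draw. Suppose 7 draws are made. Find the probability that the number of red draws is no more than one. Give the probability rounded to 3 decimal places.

X ~ Binomial(7, 0.625); P(X ≤ 1) = Σ C(7,k) p^k (1−p)^(7−k) over k:
  k=0: C(7,0)·0.625^0·0.375^7 = 0.00104
  k=1: C(7,1)·0.625^1·0.375^6 = 0.01217
Total = 0.01321

0.013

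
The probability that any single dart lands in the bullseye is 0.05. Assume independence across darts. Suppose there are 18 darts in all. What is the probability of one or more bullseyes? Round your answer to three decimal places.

0.603

P(at least one) = 1 − P(none) = 1 − (1 − 0.05)^18
= 1 − 0.39721 = 0.60279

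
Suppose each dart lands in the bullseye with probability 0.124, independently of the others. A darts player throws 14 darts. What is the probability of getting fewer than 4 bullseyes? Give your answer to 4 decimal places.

0.9147

X ~ Binomial(14, 0.124); P(X ≤ 3) = Σ C(14,k) p^k (1−p)^(14−k) over k:
  k=0: C(14,0)·0.124^0·0.876^14 = 0.156696
  k=1: C(14,1)·0.124^1·0.876^13 = 0.310530
  k=2: C(14,2)·0.124^2·0.876^12 = 0.285716
  k=3: C(14,3)·0.124^3·0.876^11 = 0.161775
Total = 0.914716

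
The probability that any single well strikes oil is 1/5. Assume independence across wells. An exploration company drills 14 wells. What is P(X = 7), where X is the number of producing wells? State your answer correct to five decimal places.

0.00921

X ~ Binomial(n=14, p=0.20).
P(X=7) = C(14,7) · p^7 · (1−p)^7
= 3432 · 1.28e-05 · 0.20972 = 0.0092127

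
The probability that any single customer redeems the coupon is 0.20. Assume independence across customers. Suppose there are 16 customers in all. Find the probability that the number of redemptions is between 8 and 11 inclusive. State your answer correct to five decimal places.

0.00700

X ~ Binomial(16, 0.20); P(8 ≤ X ≤ 11) = Σ C(16,k) p^k (1−p)^(16−k) over k:
  k=8: C(16,8)·0.20^8·0.80^8 = 0.0055276
  k=9: C(16,9)·0.20^9·0.80^7 = 0.0012284
  k=10: C(16,10)·0.20^10·0.80^6 = 0.0002150
  k=11: C(16,11)·0.20^11·0.80^5 = 0.0000293
Total = 0.0070003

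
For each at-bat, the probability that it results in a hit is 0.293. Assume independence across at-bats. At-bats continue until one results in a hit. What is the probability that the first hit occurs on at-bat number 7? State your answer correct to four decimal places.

Geometric (trials to first success), p = 0.293.
P(Y = 7) = (1−p)^6 · p = 0.12489 · 0.293 = 0.036592

0.0366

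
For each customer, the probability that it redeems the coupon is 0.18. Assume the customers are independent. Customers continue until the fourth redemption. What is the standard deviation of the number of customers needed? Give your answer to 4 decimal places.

10.0615

Y = total customers until the fourth success; negative binomial with r=4, p=0.18.
SD(Y) = √[r(1−p)/p²] = √(101.234568) = 10.061539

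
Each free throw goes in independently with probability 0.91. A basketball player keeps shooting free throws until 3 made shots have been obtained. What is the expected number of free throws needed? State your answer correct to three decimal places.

3.297

Y = total free throws until the third success; negative binomial with r=3, p=0.91.
E[Y] = r / p = 3 / 0.91 = 3.29670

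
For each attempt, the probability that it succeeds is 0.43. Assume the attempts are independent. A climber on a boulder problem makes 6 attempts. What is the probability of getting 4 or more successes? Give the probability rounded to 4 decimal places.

X ~ Binomial(6, 0.43); P(X ≥ 4) = Σ C(6,k) p^k (1−p)^(6−k) over k:
  k=4: C(6,4)·0.43^4·0.57^2 = 0.166615
  k=5: C(6,5)·0.43^5·0.57^1 = 0.050277
  k=6: C(6,6)·0.43^6·0.57^0 = 0.006321
Total = 0.223214

0.2232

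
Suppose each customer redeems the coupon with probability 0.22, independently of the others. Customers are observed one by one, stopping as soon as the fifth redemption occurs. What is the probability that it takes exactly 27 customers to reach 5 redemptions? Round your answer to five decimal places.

Y = trial on which the fifth success occurs; negative binomial, r=5, p=0.22.
P(Y=27) = C(26,4) · p^5 · (1−p)^22
= 14950 · 0.00051536 · 0.0042275 = 0.0325714

0.03257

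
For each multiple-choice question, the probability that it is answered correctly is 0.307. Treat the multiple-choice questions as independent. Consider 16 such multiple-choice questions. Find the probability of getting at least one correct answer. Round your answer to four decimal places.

P(at least one) = 1 − P(none) = 1 − (1 − 0.307)^16
= 1 − 0.002830 = 0.997170

0.9972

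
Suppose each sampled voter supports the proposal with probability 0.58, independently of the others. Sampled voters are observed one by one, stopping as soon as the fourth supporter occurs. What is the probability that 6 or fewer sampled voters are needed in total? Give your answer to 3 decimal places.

0.503

Finishing within 6 sampled voters ⇔ at least 4 successes in the first 6. With X ~ Binomial(6, 0.58), P(Y ≤ 6) = 1 − P(X ≤ 3).
  k=0: C(6,0)·0.58^0·0.42^6 = 0.00549
  k=1: C(6,1)·0.58^1·0.42^5 = 0.04548
  k=2: C(6,2)·0.58^2·0.42^4 = 0.15702
  k=3: C(6,3)·0.58^3·0.42^3 = 0.28911
1 − 0.49709 = 0.50291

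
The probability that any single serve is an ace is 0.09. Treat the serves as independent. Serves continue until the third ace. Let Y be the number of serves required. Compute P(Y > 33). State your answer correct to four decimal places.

Needing more than 33 serves ⇔ fewer than 3 successes in the first 33. With X ~ Binomial(33, 0.09), P(Y > 33) = P(X ≤ 2).
  k=0: C(33,0)·0.09^0·0.91^33 = 0.044501
  k=1: C(33,1)·0.09^1·0.91^32 = 0.145238
  k=2: C(33,2)·0.09^2·0.91^31 = 0.229828
P(X ≤ 2) = 0.419566

0.4196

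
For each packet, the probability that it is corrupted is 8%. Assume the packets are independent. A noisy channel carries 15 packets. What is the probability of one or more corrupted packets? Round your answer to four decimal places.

P(at least one) = 1 − P(none) = 1 − (1 − 0.08)^15
= 1 − 0.286297 = 0.713703

0.7137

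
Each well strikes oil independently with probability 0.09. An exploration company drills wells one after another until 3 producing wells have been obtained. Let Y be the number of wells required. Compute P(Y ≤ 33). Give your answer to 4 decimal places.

Finishing within 33 wells ⇔ at least 3 successes in the first 33. With X ~ Binomial(33, 0.09), P(Y ≤ 33) = 1 − P(X ≤ 2).
  k=0: C(33,0)·0.09^0·0.91^33 = 0.044501
  k=1: C(33,1)·0.09^1·0.91^32 = 0.145238
  k=2: C(33,2)·0.09^2·0.91^31 = 0.229828
1 − 0.419566 = 0.580434

0.5804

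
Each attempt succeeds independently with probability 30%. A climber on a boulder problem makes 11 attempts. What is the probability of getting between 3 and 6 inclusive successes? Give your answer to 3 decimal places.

0.666

X ~ Binomial(11, 0.30); P(3 ≤ X ≤ 6) = Σ C(11,k) p^k (1−p)^(11−k) over k:
  k=3: C(11,3)·0.30^3·0.70^8 = 0.25682
  k=4: C(11,4)·0.30^4·0.70^7 = 0.22013
  k=5: C(11,5)·0.30^5·0.70^6 = 0.13208
  k=6: C(11,6)·0.30^6·0.70^5 = 0.05661
Total = 0.66564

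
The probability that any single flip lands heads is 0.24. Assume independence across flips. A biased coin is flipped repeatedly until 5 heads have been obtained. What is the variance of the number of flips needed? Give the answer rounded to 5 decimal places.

Y = total flips until the fifth success; negative binomial with r=5, p=0.24.
Var(Y) = r(1−p)/p² = 5·0.76 / 0.24² = 65.9722222

65.97222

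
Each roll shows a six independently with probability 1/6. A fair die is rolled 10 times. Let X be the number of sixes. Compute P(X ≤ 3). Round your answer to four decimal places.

0.9303

X ~ Binomial(10, 0.166667); P(X ≤ 3) = Σ C(10,k) p^k (1−p)^(10−k) over k:
  k=0: C(10,0)·0.166667^0·0.833333^10 = 0.161506
  k=1: C(10,1)·0.166667^1·0.833333^9 = 0.323011
  k=2: C(10,2)·0.166667^2·0.833333^8 = 0.290710
  k=3: C(10,3)·0.166667^3·0.833333^7 = 0.155045
Total = 0.930272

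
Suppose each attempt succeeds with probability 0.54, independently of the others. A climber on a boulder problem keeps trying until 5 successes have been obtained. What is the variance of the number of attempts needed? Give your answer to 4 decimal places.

7.8875

Y = total attempts until the fifth success; negative binomial with r=5, p=0.54.
Var(Y) = r(1−p)/p² = 5·0.46 / 0.54² = 7.887517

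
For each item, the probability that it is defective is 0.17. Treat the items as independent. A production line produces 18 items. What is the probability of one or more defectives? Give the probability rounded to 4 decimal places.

P(at least one) = 1 − P(none) = 1 − (1 − 0.17)^18
= 1 − 0.034947 = 0.965053

0.9651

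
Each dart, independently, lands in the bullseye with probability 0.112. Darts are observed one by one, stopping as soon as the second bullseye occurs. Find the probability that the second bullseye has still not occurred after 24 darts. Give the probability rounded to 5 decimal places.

0.23275

Needing more than 24 darts ⇔ fewer than 2 successes in the first 24. With X ~ Binomial(24, 0.112), P(Y > 24) = P(X ≤ 1).
  k=0: C(24,0)·0.112^0·0.888^24 = 0.0577978
  k=1: C(24,1)·0.112^1·0.888^23 = 0.1749555
P(X ≤ 1) = 0.2327532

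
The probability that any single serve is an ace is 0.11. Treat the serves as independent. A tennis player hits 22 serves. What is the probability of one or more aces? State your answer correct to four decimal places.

0.9230

P(at least one) = 1 − P(none) = 1 − (1 − 0.11)^22
= 1 − 0.077016 = 0.922984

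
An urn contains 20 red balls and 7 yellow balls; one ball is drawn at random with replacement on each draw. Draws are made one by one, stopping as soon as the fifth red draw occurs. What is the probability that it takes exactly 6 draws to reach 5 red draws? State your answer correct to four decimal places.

Y = trial on which the fifth success occurs; negative binomial, r=5, p=0.740741.
P(Y=6) = C(5,4) · p^5 · (1−p)^1
= 5 · 0.22301 · 0.25926 = 0.289092

0.2891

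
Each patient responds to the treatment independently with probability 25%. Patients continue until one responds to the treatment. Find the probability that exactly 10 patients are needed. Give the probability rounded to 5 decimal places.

0.01877

Geometric (trials to first success), p = 0.25.
P(Y = 10) = (1−p)^9 · p = 0.075085 · 0.25 = 0.0187712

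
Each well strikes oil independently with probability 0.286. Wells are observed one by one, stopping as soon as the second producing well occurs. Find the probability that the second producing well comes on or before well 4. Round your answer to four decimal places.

0.3237

Finishing within 4 wells ⇔ at least 2 successes in the first 4. With X ~ Binomial(4, 0.286), P(Y ≤ 4) = 1 − P(X ≤ 1).
  k=0: C(4,0)·0.286^0·0.714^4 = 0.259892
  k=1: C(4,1)·0.286^1·0.714^3 = 0.416410
1 − 0.676301 = 0.323699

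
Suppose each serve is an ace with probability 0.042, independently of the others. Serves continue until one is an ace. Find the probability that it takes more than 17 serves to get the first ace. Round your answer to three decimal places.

0.482

Y = number of serves to the first success; geometric, p = 0.042.
P(Y > 17) = P(first 17 all fail) = (1−p)^17 = 0.48218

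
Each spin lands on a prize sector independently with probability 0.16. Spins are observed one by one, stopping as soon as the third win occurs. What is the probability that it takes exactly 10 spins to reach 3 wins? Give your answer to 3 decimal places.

0.044

Y = trial on which the third success occurs; negative binomial, r=3, p=0.16.
P(Y=10) = C(9,2) · p^3 · (1−p)^7
= 36 · 0.004096 · 0.29509 = 0.04351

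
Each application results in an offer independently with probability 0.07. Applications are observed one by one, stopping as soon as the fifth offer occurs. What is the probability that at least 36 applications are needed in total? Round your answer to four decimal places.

Needing more than 35 applications ⇔ fewer than 5 successes in the first 35. With X ~ Binomial(35, 0.07), P(Y > 35) = P(X ≤ 4).
  k=0: C(35,0)·0.07^0·0.93^35 = 0.078868
  k=1: C(35,1)·0.07^1·0.93^34 = 0.207772
  k=2: C(35,2)·0.07^2·0.93^33 = 0.265858
  k=3: C(35,3)·0.07^3·0.93^32 = 0.220119
  k=4: C(35,4)·0.07^4·0.93^31 = 0.132545
P(X ≤ 4) = 0.905163

0.9052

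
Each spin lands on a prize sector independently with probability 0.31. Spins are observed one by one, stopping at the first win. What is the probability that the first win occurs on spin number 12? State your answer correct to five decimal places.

0.00523

Geometric (trials to first success), p = 0.31.
P(Y = 12) = (1−p)^11 · p = 0.016879 · 0.31 = 0.0052324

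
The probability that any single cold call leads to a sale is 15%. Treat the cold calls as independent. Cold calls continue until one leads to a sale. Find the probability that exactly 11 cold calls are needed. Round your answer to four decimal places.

Geometric (trials to first success), p = 0.15.
P(Y = 11) = (1−p)^10 · p = 0.19687 · 0.15 = 0.029531

0.0295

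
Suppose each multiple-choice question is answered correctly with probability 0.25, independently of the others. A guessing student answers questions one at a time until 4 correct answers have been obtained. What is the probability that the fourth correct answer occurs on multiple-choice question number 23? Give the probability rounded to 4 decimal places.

Y = trial on which the fourth success occurs; negative binomial, r=4, p=0.25.
P(Y=23) = C(22,3) · p^4 · (1−p)^19
= 1540 · 0.0039062 · 0.0042283 = 0.025436

0.0254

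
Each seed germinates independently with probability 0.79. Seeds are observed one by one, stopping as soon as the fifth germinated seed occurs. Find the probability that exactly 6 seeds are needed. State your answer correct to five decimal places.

0.32309

Y = trial on which the fifth success occurs; negative binomial, r=5, p=0.79.
P(Y=6) = C(5,4) · p^5 · (1−p)^1
= 5 · 0.30771 · 0.21 = 0.3230909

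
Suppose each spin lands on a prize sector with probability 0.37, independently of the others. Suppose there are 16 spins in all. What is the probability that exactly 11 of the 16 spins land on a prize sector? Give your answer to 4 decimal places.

X ~ Binomial(n=16, p=0.37).
P(X=11) = C(16,11) · p^11 · (1−p)^5
= 4368 · 1.7792e-05 · 0.099244 = 0.007713

0.0077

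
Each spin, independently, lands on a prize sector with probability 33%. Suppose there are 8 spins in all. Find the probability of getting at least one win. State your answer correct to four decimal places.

0.9594

P(at least one) = 1 − P(none) = 1 − (1 − 0.33)^8
= 1 − 0.040607 = 0.959393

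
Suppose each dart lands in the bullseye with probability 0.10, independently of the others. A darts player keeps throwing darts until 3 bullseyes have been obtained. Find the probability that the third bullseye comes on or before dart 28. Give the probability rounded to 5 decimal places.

0.54062

Finishing within 28 darts ⇔ at least 3 successes in the first 28. With X ~ Binomial(28, 0.10), P(Y ≤ 28) = 1 − P(X ≤ 2).
  k=0: C(28,0)·0.10^0·0.90^28 = 0.0523348
  k=1: C(28,1)·0.10^1·0.90^27 = 0.1628193
  k=2: C(28,2)·0.10^2·0.90^26 = 0.2442289
1 − 0.4593829 = 0.5406171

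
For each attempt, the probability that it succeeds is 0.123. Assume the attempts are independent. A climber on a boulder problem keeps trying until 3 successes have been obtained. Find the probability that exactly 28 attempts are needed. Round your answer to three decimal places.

Y = trial on which the third success occurs; negative binomial, r=3, p=0.123.
P(Y=28) = C(27,2) · p^3 · (1−p)^25
= 351 · 0.0018609 · 0.037583 = 0.02455

0.025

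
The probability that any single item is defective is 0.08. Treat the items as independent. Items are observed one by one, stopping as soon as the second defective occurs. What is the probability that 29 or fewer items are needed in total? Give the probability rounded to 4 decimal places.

0.6862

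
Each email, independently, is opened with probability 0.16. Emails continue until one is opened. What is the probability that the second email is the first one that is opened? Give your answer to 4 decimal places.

0.1344

Geometric (trials to first success), p = 0.16.
P(Y = 2) = (1−p)^1 · p = 0.84 · 0.16 = 0.134400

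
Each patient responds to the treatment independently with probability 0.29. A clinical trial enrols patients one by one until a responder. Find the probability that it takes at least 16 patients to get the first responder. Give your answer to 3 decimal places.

0.006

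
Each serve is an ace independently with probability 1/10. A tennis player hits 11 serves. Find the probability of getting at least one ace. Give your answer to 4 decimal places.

0.6862

P(at least one) = 1 − P(none) = 1 − (1 − 0.10)^11
= 1 − 0.313811 = 0.686189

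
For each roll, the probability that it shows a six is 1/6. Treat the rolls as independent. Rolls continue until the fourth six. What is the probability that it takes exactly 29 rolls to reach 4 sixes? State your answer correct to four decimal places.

Y = trial on which the fourth success occurs; negative binomial, r=4, p=0.166667.
P(Y=29) = C(28,3) · p^4 · (1−p)^25
= 3276 · 0.0007716 · 0.010483 = 0.026498

0.0265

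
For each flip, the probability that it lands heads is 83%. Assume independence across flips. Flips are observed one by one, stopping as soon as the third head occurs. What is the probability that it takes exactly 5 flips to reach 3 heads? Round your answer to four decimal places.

Y = trial on which the third success occurs; negative binomial, r=3, p=0.83.
P(Y=5) = C(4,2) · p^3 · (1−p)^2
= 6 · 0.57179 · 0.0289 = 0.099148

0.0991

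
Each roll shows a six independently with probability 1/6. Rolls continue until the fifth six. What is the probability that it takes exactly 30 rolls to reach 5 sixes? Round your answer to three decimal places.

0.032

Y = trial on which the fifth success occurs; negative binomial, r=5, p=0.166667.
P(Y=30) = C(29,4) · p^5 · (1−p)^25
= 23751 · 0.0001286 · 0.010483 = 0.03202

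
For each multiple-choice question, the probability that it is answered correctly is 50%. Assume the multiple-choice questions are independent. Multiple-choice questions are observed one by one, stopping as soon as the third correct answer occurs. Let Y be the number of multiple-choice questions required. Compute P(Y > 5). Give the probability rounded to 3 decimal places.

Needing more than 5 multiple-choice questions ⇔ fewer than 3 successes in the first 5. With X ~ Binomial(5, 0.50), P(Y > 5) = P(X ≤ 2).
  k=0: C(5,0)·0.50^0·0.50^5 = 0.03125
  k=1: C(5,1)·0.50^1·0.50^4 = 0.15625
  k=2: C(5,2)·0.50^2·0.50^3 = 0.31250
P(X ≤ 2) = 0.50000

0.500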